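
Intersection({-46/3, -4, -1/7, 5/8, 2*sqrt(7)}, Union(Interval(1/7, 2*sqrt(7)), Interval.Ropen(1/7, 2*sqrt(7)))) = {5/8, 2*sqrt(7)}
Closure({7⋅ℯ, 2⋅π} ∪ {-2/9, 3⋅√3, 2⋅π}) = {-2/9, 3⋅√3, 7⋅ℯ, 2⋅π}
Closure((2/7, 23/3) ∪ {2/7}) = [2/7, 23/3]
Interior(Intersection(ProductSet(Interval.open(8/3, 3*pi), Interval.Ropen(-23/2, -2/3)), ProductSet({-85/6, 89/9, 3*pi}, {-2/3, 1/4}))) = EmptySet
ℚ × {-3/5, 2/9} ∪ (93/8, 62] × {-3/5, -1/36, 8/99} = (ℚ × {-3/5, 2/9}) ∪ ((93/8, 62] × {-3/5, -1/36, 8/99})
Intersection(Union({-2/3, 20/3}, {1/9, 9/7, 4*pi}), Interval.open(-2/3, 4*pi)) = {1/9, 9/7, 20/3}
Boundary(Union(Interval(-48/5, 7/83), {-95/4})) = {-95/4, -48/5, 7/83}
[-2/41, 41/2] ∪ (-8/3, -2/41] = (-8/3, 41/2]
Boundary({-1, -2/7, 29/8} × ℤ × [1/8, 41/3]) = {-1, -2/7, 29/8} × ℤ × [1/8, 41/3]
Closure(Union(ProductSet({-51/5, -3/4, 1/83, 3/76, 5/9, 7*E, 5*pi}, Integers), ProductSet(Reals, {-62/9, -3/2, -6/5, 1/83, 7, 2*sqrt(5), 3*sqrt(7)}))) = Union(ProductSet({-51/5, -3/4, 1/83, 3/76, 5/9, 7*E, 5*pi}, Integers), ProductSet(Reals, {-62/9, -3/2, -6/5, 1/83, 7, 2*sqrt(5), 3*sqrt(7)}))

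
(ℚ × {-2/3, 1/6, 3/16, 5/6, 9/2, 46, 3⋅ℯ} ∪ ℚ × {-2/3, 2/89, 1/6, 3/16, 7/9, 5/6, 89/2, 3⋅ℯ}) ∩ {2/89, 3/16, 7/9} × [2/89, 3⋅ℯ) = {2/89, 3/16, 7/9} × {2/89, 1/6, 3/16, 7/9, 5/6, 9/2}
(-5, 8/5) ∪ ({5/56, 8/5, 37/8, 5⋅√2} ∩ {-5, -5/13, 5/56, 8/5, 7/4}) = (-5, 8/5]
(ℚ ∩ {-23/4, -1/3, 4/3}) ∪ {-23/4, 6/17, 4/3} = {-23/4, -1/3, 6/17, 4/3}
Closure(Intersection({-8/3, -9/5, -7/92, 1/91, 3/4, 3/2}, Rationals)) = {-8/3, -9/5, -7/92, 1/91, 3/4, 3/2}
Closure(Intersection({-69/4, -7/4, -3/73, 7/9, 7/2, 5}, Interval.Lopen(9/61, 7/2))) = {7/9, 7/2}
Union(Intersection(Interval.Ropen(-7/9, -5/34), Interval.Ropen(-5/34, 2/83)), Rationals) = Rationals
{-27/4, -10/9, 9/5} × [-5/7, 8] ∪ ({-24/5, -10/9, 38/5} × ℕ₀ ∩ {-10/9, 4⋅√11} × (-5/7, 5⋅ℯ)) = ({-10/9} × {0, 1, …, 13}) ∪ ({-27/4, -10/9, 9/5} × [-5/7, 8])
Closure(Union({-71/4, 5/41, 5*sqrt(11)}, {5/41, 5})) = {-71/4, 5/41, 5, 5*sqrt(11)}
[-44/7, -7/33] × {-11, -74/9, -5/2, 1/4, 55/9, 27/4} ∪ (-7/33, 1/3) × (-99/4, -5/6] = ((-7/33, 1/3) × (-99/4, -5/6]) ∪ ([-44/7, -7/33] × {-11, -74/9, -5/2, 1/4, 55/9, 27/4})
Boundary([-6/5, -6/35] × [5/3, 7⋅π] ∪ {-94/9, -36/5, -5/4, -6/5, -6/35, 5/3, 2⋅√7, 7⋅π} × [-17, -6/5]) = ({-6/5, -6/35} × [5/3, 7⋅π]) ∪ ([-6/5, -6/35] × {5/3, 7⋅π}) ∪ ({-94/9, -36/5, -5/4, -6/5, -6/35, 5/3, 2⋅√7, 7⋅π} × [-17, -6/5])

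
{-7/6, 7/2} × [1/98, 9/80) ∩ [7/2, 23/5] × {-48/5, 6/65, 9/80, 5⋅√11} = {7/2} × {6/65}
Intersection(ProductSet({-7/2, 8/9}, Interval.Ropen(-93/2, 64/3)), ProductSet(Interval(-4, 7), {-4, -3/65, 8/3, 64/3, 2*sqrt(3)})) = ProductSet({-7/2, 8/9}, {-4, -3/65, 8/3, 2*sqrt(3)})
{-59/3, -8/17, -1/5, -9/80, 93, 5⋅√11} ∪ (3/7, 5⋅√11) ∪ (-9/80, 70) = {-59/3, -8/17, -1/5, 93} ∪ [-9/80, 70)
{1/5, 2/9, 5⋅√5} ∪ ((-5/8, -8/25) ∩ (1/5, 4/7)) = {1/5, 2/9, 5⋅√5}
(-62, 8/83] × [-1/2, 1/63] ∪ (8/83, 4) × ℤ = ((8/83, 4) × ℤ) ∪ ((-62, 8/83] × [-1/2, 1/63])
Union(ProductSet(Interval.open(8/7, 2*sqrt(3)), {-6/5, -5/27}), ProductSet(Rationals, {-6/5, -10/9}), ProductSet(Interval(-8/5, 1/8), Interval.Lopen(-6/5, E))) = Union(ProductSet(Interval(-8/5, 1/8), Interval.Lopen(-6/5, E)), ProductSet(Interval.open(8/7, 2*sqrt(3)), {-6/5, -5/27}), ProductSet(Rationals, {-6/5, -10/9}))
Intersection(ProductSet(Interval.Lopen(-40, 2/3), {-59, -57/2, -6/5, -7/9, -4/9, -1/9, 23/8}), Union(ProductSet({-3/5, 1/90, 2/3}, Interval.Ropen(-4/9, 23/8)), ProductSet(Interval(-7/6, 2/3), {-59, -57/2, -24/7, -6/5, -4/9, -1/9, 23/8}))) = ProductSet(Interval(-7/6, 2/3), {-59, -57/2, -6/5, -4/9, -1/9, 23/8})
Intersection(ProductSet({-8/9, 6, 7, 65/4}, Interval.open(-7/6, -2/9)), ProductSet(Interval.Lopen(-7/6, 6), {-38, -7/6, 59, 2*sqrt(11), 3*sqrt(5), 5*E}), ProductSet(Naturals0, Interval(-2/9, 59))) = EmptySet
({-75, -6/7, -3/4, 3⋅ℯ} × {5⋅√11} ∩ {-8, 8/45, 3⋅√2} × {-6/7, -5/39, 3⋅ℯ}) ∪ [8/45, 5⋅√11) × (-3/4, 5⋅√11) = [8/45, 5⋅√11) × (-3/4, 5⋅√11)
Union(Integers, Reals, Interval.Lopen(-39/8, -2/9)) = Interval(-oo, oo)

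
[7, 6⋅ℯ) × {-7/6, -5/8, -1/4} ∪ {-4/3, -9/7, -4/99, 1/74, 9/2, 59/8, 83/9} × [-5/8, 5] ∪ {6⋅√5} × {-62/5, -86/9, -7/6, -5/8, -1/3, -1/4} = ([7, 6⋅ℯ) × {-7/6, -5/8, -1/4}) ∪ ({6⋅√5} × {-62/5, -86/9, -7/6, -5/8, -1/3, -1/4}) ∪ ({-4/3, -9/7, -4/99, 1/74, 9/2, 59/8, 83/9} × [-5/8, 5])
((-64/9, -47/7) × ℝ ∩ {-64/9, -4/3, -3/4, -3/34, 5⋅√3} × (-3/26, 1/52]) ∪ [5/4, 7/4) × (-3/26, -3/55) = [5/4, 7/4) × (-3/26, -3/55)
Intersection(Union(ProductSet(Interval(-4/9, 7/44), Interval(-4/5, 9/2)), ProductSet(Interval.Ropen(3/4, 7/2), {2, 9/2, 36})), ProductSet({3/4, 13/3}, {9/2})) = ProductSet({3/4}, {9/2})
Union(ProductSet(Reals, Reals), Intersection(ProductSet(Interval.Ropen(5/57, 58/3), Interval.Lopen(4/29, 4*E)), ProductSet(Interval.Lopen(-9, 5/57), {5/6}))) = ProductSet(Reals, Reals)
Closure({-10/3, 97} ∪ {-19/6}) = {-10/3, -19/6, 97}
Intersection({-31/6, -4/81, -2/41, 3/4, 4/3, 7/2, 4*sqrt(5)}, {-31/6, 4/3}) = {-31/6, 4/3}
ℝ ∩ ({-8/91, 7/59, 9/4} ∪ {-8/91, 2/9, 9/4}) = {-8/91, 7/59, 2/9, 9/4}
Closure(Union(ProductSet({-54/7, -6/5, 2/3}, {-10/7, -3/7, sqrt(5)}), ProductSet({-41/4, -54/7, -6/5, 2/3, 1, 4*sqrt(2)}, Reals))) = ProductSet({-41/4, -54/7, -6/5, 2/3, 1, 4*sqrt(2)}, Reals)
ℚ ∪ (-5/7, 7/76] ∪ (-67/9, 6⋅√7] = ℚ ∪ [-67/9, 6⋅√7]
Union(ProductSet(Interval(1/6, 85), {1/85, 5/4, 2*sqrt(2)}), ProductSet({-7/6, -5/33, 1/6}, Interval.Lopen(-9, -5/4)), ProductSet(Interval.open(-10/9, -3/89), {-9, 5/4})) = Union(ProductSet({-7/6, -5/33, 1/6}, Interval.Lopen(-9, -5/4)), ProductSet(Interval.open(-10/9, -3/89), {-9, 5/4}), ProductSet(Interval(1/6, 85), {1/85, 5/4, 2*sqrt(2)}))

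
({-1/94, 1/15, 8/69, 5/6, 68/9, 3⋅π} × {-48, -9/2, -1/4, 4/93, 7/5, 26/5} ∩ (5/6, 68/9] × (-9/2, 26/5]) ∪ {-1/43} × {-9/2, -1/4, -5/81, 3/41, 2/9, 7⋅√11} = ({68/9} × {-1/4, 4/93, 7/5, 26/5}) ∪ ({-1/43} × {-9/2, -1/4, -5/81, 3/41, 2/9, 7⋅√11})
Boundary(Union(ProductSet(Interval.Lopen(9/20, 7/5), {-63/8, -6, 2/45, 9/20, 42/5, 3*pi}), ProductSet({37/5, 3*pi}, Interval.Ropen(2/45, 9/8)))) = Union(ProductSet({37/5, 3*pi}, Interval(2/45, 9/8)), ProductSet(Interval(9/20, 7/5), {-63/8, -6, 2/45, 9/20, 42/5, 3*pi}))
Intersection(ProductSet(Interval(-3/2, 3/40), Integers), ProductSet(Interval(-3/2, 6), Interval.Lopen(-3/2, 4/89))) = ProductSet(Interval(-3/2, 3/40), Range(-1, 1, 1))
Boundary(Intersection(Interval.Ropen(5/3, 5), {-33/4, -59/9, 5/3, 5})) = {5/3}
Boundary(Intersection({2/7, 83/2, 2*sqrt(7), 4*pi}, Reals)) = {2/7, 83/2, 2*sqrt(7), 4*pi}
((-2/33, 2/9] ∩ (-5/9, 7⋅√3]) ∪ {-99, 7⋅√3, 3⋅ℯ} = {-99, 7⋅√3, 3⋅ℯ} ∪ (-2/33, 2/9]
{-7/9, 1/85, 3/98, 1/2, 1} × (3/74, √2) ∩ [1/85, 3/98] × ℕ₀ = {1/85, 3/98} × {1}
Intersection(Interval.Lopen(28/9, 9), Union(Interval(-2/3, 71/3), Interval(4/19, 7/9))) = Interval.Lopen(28/9, 9)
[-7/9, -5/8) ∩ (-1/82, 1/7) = ∅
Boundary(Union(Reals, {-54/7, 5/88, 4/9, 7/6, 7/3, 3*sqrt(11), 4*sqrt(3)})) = EmptySet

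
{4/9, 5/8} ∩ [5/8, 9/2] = {5/8}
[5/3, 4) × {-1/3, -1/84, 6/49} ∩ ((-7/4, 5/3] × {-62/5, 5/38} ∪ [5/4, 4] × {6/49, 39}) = [5/3, 4) × {6/49}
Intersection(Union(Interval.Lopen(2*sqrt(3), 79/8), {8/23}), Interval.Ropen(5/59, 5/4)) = {8/23}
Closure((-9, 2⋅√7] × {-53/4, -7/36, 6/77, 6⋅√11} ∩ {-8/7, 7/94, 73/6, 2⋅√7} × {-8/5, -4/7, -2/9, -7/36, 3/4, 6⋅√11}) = {-8/7, 7/94, 2⋅√7} × {-7/36, 6⋅√11}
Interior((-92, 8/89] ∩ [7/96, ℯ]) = (7/96, 8/89)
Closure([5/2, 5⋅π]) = [5/2, 5⋅π]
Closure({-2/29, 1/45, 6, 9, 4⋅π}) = {-2/29, 1/45, 6, 9, 4⋅π}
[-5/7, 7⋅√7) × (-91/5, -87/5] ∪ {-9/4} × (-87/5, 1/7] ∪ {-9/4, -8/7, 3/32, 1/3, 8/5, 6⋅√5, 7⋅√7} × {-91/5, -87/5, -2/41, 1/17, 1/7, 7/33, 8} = ({-9/4} × (-87/5, 1/7]) ∪ ([-5/7, 7⋅√7) × (-91/5, -87/5]) ∪ ({-9/4, -8/7, 3/32, 1/3, 8/5, 6⋅√5, 7⋅√7} × {-91/5, -87/5, -2/41, 1/17, 1/7, 7/33, 8})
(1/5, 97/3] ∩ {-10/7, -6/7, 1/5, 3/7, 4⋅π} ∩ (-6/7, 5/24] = ∅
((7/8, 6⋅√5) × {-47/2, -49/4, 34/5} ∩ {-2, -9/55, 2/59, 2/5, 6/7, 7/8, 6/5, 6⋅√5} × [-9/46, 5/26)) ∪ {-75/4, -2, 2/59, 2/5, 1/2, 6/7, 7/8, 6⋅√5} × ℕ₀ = {-75/4, -2, 2/59, 2/5, 1/2, 6/7, 7/8, 6⋅√5} × ℕ₀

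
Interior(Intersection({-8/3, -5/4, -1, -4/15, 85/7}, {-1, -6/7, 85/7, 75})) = EmptySet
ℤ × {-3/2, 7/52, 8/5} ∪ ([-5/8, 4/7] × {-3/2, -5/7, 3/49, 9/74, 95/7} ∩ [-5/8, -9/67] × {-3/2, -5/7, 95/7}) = (ℤ × {-3/2, 7/52, 8/5}) ∪ ([-5/8, -9/67] × {-3/2, -5/7, 95/7})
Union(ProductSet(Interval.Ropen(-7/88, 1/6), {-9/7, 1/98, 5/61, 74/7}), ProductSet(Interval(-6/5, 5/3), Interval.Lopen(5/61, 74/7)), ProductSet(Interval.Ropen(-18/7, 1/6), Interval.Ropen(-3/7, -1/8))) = Union(ProductSet(Interval.Ropen(-18/7, 1/6), Interval.Ropen(-3/7, -1/8)), ProductSet(Interval(-6/5, 5/3), Interval.Lopen(5/61, 74/7)), ProductSet(Interval.Ropen(-7/88, 1/6), {-9/7, 1/98, 5/61, 74/7}))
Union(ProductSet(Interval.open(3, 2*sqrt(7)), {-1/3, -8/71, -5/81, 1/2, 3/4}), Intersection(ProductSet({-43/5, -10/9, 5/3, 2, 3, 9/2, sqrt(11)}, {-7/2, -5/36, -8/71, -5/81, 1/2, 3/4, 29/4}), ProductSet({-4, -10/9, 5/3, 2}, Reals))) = Union(ProductSet({-10/9, 5/3, 2}, {-7/2, -5/36, -8/71, -5/81, 1/2, 3/4, 29/4}), ProductSet(Interval.open(3, 2*sqrt(7)), {-1/3, -8/71, -5/81, 1/2, 3/4}))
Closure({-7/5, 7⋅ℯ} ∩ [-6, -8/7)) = {-7/5}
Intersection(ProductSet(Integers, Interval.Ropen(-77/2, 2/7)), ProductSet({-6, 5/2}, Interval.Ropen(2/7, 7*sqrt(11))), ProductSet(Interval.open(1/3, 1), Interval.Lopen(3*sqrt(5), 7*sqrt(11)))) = EmptySet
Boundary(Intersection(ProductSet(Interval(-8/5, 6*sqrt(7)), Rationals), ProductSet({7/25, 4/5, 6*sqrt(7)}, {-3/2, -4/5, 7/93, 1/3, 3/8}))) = ProductSet({7/25, 4/5, 6*sqrt(7)}, {-3/2, -4/5, 7/93, 1/3, 3/8})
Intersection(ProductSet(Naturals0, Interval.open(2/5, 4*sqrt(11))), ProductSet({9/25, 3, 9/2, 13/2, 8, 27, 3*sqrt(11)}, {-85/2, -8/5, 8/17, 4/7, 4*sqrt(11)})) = ProductSet({3, 8, 27}, {8/17, 4/7})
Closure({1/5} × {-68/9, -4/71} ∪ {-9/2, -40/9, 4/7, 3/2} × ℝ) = ({1/5} × {-68/9, -4/71}) ∪ ({-9/2, -40/9, 4/7, 3/2} × ℝ)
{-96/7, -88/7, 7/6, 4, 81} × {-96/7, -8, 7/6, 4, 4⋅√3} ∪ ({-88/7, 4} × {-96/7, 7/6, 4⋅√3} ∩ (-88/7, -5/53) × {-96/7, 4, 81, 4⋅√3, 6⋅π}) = {-96/7, -88/7, 7/6, 4, 81} × {-96/7, -8, 7/6, 4, 4⋅√3}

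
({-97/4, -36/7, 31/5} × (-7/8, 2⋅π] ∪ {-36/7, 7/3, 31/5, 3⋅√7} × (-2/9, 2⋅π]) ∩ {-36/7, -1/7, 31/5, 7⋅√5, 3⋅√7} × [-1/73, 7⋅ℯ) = {-36/7, 31/5, 3⋅√7} × [-1/73, 2⋅π]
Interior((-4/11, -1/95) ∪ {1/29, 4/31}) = (-4/11, -1/95)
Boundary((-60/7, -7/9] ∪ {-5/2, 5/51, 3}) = {-60/7, -7/9, 5/51, 3}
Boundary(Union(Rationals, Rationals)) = Reals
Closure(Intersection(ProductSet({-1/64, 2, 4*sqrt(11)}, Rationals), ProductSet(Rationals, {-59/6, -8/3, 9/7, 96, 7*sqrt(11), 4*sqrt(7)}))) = ProductSet({-1/64, 2}, {-59/6, -8/3, 9/7, 96})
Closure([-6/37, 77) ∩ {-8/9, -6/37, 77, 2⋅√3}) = {-6/37, 2⋅√3}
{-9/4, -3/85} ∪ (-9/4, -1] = [-9/4, -1] ∪ {-3/85}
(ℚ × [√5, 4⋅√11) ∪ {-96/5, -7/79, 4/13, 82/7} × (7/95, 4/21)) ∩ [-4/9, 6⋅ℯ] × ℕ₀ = (ℚ ∩ [-4/9, 6⋅ℯ]) × {3, 4, …, 13}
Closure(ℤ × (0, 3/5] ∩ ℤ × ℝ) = ℤ × [0, 3/5]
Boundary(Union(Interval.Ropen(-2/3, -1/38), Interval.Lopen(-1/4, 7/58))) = {-2/3, 7/58}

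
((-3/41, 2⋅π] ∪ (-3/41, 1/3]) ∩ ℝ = (-3/41, 2⋅π]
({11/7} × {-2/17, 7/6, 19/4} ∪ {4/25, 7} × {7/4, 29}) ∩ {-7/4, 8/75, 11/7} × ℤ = ∅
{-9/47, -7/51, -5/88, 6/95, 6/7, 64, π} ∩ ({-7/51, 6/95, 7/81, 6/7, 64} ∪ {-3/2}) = {-7/51, 6/95, 6/7, 64}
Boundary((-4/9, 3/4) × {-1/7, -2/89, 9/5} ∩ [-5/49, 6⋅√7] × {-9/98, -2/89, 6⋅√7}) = [-5/49, 3/4] × {-2/89}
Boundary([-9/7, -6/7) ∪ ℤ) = {-9/7, -6/7} ∪ (ℤ \ (-9/7, -6/7))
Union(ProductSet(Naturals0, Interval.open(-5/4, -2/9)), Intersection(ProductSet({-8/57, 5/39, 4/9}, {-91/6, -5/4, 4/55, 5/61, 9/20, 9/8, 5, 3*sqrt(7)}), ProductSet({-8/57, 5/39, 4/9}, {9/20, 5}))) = Union(ProductSet({-8/57, 5/39, 4/9}, {9/20, 5}), ProductSet(Naturals0, Interval.open(-5/4, -2/9)))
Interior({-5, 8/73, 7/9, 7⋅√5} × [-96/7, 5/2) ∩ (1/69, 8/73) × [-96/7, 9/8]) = ∅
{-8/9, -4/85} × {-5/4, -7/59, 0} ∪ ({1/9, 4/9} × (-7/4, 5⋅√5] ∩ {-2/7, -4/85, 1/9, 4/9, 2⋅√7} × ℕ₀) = ({-8/9, -4/85} × {-5/4, -7/59, 0}) ∪ ({1/9, 4/9} × {0, 1, …, 11})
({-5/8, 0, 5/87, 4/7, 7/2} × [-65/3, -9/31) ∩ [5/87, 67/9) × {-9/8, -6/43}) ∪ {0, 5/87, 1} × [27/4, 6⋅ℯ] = ({5/87, 4/7, 7/2} × {-9/8}) ∪ ({0, 5/87, 1} × [27/4, 6⋅ℯ])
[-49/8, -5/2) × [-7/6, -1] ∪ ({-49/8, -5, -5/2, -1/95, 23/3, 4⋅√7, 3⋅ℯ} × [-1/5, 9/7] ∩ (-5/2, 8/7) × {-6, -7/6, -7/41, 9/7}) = ({-1/95} × {-7/41, 9/7}) ∪ ([-49/8, -5/2) × [-7/6, -1])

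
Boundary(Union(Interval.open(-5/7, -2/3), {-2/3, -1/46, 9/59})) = {-5/7, -2/3, -1/46, 9/59}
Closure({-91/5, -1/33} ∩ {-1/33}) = {-1/33}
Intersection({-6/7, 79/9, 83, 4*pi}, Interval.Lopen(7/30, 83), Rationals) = {79/9, 83}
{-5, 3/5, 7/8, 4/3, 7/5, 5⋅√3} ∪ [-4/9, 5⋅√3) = {-5} ∪ [-4/9, 5⋅√3]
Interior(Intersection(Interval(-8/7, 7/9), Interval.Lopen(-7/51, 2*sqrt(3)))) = Interval.open(-7/51, 7/9)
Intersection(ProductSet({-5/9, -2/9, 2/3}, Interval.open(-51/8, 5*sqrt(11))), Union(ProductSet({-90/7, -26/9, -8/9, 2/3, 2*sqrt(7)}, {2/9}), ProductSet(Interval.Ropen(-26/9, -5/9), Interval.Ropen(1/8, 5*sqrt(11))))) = ProductSet({2/3}, {2/9})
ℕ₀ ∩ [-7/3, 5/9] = {0}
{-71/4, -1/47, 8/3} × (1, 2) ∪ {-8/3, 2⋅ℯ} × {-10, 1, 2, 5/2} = ({-71/4, -1/47, 8/3} × (1, 2)) ∪ ({-8/3, 2⋅ℯ} × {-10, 1, 2, 5/2})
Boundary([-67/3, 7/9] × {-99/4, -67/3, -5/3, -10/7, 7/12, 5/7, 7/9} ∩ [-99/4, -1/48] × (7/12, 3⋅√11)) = [-67/3, -1/48] × {5/7, 7/9}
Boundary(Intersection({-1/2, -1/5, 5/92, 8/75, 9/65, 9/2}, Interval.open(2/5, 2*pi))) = {9/2}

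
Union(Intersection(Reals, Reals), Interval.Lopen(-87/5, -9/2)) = Interval(-oo, oo)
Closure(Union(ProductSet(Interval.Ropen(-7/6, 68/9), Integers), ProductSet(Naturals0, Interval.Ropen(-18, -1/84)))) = Union(ProductSet(Interval(-7/6, 68/9), Integers), ProductSet(Naturals0, Interval(-18, -1/84)))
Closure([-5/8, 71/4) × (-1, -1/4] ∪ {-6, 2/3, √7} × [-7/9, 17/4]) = ({-5/8, 71/4} × [-1, -1/4]) ∪ ([-5/8, 71/4] × {-1, -1/4}) ∪ ([-5/8, 71/4) × (-1, -1/4]) ∪ ({-6, 2/3, √7} × [-7/9, 17/4])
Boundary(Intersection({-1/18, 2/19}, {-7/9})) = EmptySet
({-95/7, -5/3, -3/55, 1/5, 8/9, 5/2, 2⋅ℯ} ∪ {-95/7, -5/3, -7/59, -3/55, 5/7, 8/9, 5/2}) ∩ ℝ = {-95/7, -5/3, -7/59, -3/55, 1/5, 5/7, 8/9, 5/2, 2⋅ℯ}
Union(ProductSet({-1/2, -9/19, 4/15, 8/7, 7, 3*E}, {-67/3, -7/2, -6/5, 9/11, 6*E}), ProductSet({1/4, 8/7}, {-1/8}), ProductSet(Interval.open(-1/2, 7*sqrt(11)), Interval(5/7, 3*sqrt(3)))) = Union(ProductSet({1/4, 8/7}, {-1/8}), ProductSet({-1/2, -9/19, 4/15, 8/7, 7, 3*E}, {-67/3, -7/2, -6/5, 9/11, 6*E}), ProductSet(Interval.open(-1/2, 7*sqrt(11)), Interval(5/7, 3*sqrt(3))))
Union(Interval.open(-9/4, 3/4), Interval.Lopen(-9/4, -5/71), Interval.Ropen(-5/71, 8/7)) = Interval.open(-9/4, 8/7)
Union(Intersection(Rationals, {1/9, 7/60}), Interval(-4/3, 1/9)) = Union({7/60}, Interval(-4/3, 1/9))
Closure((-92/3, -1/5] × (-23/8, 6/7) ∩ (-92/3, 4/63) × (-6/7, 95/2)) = ({-92/3, -1/5} × [-6/7, 6/7]) ∪ ([-92/3, -1/5] × {-6/7, 6/7}) ∪ ((-92/3, -1/5] × (-6/7, 6/7))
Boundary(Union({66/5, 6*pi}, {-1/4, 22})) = {-1/4, 66/5, 22, 6*pi}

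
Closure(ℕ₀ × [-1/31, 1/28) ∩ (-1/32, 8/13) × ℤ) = {0} × {0}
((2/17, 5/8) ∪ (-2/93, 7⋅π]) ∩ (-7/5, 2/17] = (-2/93, 2/17]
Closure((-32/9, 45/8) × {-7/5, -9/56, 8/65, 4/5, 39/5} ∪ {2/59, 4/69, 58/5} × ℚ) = ({2/59, 4/69, 58/5} × ℝ) ∪ ([-32/9, 45/8] × {-7/5, -9/56, 8/65, 4/5, 39/5})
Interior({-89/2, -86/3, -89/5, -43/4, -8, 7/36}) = ∅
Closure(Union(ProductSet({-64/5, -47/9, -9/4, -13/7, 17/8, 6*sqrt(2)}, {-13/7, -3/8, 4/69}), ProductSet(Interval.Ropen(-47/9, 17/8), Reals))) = Union(ProductSet({-64/5, -47/9, -9/4, -13/7, 17/8, 6*sqrt(2)}, {-13/7, -3/8, 4/69}), ProductSet(Interval(-47/9, 17/8), Reals))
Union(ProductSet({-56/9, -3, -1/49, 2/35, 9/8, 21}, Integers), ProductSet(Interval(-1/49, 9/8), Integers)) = ProductSet(Union({-56/9, -3, 21}, Interval(-1/49, 9/8)), Integers)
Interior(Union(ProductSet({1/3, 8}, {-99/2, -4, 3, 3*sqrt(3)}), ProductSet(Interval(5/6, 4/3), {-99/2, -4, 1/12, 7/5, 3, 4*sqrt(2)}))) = EmptySet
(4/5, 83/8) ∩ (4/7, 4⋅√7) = (4/5, 83/8)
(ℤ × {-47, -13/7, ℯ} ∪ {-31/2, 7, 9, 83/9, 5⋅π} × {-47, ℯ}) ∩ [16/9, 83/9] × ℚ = ({7, 9, 83/9} × {-47}) ∪ ({2, 3, …, 9} × {-47, -13/7})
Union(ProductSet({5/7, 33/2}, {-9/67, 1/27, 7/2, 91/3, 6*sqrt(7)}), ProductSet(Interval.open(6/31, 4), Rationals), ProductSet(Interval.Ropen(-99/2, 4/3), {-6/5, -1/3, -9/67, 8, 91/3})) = Union(ProductSet({5/7, 33/2}, {-9/67, 1/27, 7/2, 91/3, 6*sqrt(7)}), ProductSet(Interval.Ropen(-99/2, 4/3), {-6/5, -1/3, -9/67, 8, 91/3}), ProductSet(Interval.open(6/31, 4), Rationals))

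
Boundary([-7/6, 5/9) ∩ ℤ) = {-1, 0}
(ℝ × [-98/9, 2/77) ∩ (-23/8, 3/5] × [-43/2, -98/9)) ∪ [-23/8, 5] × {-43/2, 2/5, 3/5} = [-23/8, 5] × {-43/2, 2/5, 3/5}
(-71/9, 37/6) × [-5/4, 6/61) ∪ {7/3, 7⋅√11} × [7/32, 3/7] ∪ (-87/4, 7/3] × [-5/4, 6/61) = ((-87/4, 37/6) × [-5/4, 6/61)) ∪ ({7/3, 7⋅√11} × [7/32, 3/7])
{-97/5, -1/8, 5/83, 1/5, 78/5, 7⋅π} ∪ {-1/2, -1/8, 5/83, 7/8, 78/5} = {-97/5, -1/2, -1/8, 5/83, 1/5, 7/8, 78/5, 7⋅π}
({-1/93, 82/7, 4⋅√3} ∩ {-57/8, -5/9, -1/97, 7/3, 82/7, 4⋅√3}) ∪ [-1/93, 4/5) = [-1/93, 4/5) ∪ {82/7, 4⋅√3}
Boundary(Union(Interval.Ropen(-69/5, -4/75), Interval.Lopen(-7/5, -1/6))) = {-69/5, -4/75}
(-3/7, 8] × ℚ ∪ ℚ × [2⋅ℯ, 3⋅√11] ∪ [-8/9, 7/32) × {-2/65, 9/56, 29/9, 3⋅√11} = ((-3/7, 8] × ℚ) ∪ (ℚ × [2⋅ℯ, 3⋅√11]) ∪ ([-8/9, 7/32) × {-2/65, 9/56, 29/9, 3⋅√11})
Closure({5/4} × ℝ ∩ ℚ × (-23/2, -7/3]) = {5/4} × [-23/2, -7/3]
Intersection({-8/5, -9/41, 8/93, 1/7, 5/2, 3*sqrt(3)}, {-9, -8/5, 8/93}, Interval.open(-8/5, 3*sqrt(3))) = {8/93}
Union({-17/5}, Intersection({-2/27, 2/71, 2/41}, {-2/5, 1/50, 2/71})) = {-17/5, 2/71}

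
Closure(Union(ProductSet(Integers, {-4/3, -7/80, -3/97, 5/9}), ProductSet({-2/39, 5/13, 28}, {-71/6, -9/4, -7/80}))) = Union(ProductSet({-2/39, 5/13, 28}, {-71/6, -9/4, -7/80}), ProductSet(Integers, {-4/3, -7/80, -3/97, 5/9}))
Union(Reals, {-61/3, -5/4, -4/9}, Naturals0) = Reals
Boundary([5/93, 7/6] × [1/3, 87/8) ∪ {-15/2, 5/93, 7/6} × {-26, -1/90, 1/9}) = ({5/93, 7/6} × [1/3, 87/8]) ∪ ({-15/2, 5/93, 7/6} × {-26, -1/90, 1/9}) ∪ ([5/93, 7/6] × {1/3, 87/8})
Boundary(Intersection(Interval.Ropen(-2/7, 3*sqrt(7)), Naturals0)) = Range(0, 8, 1)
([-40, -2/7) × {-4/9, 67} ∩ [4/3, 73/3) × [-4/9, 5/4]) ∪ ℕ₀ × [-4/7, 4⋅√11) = ℕ₀ × [-4/7, 4⋅√11)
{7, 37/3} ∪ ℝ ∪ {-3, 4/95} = ℝ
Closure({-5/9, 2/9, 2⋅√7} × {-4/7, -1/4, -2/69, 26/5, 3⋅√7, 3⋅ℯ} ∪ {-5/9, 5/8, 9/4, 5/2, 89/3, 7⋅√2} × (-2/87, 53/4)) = ({-5/9, 5/8, 9/4, 5/2, 89/3, 7⋅√2} × [-2/87, 53/4]) ∪ ({-5/9, 2/9, 2⋅√7} × {-4/7, -1/4, -2/69, 26/5, 3⋅√7, 3⋅ℯ})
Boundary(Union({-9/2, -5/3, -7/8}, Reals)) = EmptySet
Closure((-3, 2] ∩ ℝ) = [-3, 2]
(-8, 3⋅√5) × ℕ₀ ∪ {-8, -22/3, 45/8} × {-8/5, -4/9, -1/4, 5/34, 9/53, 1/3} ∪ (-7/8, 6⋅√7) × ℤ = ((-8, 3⋅√5) × ℕ₀) ∪ ((-7/8, 6⋅√7) × ℤ) ∪ ({-8, -22/3, 45/8} × {-8/5, -4/9, -1/4, 5/34, 9/53, 1/3})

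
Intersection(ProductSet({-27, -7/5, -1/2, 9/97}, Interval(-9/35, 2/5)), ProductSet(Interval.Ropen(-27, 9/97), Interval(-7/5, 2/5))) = ProductSet({-27, -7/5, -1/2}, Interval(-9/35, 2/5))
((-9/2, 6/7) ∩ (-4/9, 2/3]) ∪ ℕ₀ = (-4/9, 2/3] ∪ ℕ₀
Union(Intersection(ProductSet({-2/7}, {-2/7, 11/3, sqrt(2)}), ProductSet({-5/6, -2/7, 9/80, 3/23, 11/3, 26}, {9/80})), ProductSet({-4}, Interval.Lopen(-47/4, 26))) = ProductSet({-4}, Interval.Lopen(-47/4, 26))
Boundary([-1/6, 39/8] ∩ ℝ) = {-1/6, 39/8}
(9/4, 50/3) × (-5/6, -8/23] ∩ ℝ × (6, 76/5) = ∅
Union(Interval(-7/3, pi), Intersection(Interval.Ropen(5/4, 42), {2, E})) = Interval(-7/3, pi)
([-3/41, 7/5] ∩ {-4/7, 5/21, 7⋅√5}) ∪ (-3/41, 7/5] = (-3/41, 7/5]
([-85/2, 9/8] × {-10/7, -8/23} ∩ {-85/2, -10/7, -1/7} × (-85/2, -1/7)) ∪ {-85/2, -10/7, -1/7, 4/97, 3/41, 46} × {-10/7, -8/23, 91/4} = {-85/2, -10/7, -1/7, 4/97, 3/41, 46} × {-10/7, -8/23, 91/4}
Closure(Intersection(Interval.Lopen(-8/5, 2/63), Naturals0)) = Range(0, 1, 1)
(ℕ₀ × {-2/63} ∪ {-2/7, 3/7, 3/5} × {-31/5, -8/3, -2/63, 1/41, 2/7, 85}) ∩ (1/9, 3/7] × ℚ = {3/7} × {-31/5, -8/3, -2/63, 1/41, 2/7, 85}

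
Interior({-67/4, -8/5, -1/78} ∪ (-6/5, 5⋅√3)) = (-6/5, 5⋅√3)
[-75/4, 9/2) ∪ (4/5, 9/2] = [-75/4, 9/2]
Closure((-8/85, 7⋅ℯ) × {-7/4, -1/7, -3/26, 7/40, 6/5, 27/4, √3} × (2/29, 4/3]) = [-8/85, 7⋅ℯ] × {-7/4, -1/7, -3/26, 7/40, 6/5, 27/4, √3} × [2/29, 4/3]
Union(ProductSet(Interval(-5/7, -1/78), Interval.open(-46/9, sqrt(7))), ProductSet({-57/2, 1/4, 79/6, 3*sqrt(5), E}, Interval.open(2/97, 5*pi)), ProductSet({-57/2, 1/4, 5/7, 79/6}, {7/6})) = Union(ProductSet({-57/2, 1/4, 5/7, 79/6}, {7/6}), ProductSet({-57/2, 1/4, 79/6, 3*sqrt(5), E}, Interval.open(2/97, 5*pi)), ProductSet(Interval(-5/7, -1/78), Interval.open(-46/9, sqrt(7))))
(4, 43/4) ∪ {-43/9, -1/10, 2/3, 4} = {-43/9, -1/10, 2/3} ∪ [4, 43/4)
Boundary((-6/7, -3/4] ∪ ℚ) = (-∞, -6/7] ∪ [-3/4, ∞)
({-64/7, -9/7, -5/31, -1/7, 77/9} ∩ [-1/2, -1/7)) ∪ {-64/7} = {-64/7, -5/31}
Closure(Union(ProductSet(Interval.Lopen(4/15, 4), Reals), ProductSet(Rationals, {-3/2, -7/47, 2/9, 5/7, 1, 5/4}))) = Union(ProductSet(Interval(4/15, 4), Reals), ProductSet(Union(Interval(-oo, 4/15), Interval(4, oo), Rationals), {-3/2, -7/47, 2/9, 5/7, 1, 5/4}))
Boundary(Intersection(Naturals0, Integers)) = Naturals0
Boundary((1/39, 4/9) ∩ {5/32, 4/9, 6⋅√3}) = {5/32}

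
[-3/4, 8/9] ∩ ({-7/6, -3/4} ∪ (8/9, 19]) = {-3/4}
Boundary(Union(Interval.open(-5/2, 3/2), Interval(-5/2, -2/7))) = {-5/2, 3/2}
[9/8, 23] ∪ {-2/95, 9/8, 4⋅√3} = {-2/95} ∪ [9/8, 23]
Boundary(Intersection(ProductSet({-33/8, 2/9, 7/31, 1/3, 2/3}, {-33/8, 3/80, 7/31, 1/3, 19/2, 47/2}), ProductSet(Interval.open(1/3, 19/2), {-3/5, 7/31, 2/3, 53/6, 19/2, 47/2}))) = ProductSet({2/3}, {7/31, 19/2, 47/2})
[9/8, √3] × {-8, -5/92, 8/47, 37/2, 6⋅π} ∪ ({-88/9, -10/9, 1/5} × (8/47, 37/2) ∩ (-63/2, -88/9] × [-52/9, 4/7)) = ({-88/9} × (8/47, 4/7)) ∪ ([9/8, √3] × {-8, -5/92, 8/47, 37/2, 6⋅π})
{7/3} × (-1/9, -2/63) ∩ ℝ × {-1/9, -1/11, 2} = {7/3} × {-1/11}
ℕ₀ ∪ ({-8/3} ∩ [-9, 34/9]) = {-8/3} ∪ ℕ₀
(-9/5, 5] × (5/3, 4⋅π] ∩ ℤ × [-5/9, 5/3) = ∅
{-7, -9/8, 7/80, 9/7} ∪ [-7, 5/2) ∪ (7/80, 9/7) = [-7, 5/2)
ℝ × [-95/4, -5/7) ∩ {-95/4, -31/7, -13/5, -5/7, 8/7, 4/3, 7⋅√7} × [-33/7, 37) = {-95/4, -31/7, -13/5, -5/7, 8/7, 4/3, 7⋅√7} × [-33/7, -5/7)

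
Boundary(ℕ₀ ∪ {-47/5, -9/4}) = {-47/5, -9/4} ∪ ℕ₀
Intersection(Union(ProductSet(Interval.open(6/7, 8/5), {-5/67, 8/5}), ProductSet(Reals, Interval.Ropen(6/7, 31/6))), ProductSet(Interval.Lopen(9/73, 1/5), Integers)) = ProductSet(Interval.Lopen(9/73, 1/5), Range(1, 6, 1))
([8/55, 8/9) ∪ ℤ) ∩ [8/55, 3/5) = [8/55, 3/5)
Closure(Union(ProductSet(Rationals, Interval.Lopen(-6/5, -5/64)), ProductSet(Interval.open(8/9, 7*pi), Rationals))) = Union(ProductSet(Interval(8/9, 7*pi), Reals), ProductSet(Reals, Interval(-6/5, -5/64)))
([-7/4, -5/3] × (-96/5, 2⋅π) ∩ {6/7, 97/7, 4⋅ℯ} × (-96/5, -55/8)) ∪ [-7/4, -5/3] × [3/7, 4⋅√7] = [-7/4, -5/3] × [3/7, 4⋅√7]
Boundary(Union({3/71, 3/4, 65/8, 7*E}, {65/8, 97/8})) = {3/71, 3/4, 65/8, 97/8, 7*E}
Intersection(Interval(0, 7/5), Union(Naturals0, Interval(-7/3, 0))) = Range(0, 2, 1)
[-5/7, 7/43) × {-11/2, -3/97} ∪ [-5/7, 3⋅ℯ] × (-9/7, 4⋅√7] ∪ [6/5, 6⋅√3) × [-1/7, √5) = ([-5/7, 7/43) × {-11/2, -3/97}) ∪ ([-5/7, 3⋅ℯ] × (-9/7, 4⋅√7]) ∪ ([6/5, 6⋅√3) × [-1/7, √5))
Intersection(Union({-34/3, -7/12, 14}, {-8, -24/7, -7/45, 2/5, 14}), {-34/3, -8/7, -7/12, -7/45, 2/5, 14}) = {-34/3, -7/12, -7/45, 2/5, 14}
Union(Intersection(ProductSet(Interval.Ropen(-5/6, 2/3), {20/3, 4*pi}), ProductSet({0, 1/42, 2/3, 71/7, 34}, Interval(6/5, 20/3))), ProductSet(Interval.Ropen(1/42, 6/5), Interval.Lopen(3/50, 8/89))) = Union(ProductSet({0, 1/42}, {20/3}), ProductSet(Interval.Ropen(1/42, 6/5), Interval.Lopen(3/50, 8/89)))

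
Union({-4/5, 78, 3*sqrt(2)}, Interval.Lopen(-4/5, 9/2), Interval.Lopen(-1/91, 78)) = Interval(-4/5, 78)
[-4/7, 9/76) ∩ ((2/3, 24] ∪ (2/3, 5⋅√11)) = ∅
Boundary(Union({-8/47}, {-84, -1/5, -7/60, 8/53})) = {-84, -1/5, -8/47, -7/60, 8/53}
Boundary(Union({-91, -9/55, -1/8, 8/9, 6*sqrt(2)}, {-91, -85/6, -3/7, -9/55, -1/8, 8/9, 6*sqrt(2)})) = {-91, -85/6, -3/7, -9/55, -1/8, 8/9, 6*sqrt(2)}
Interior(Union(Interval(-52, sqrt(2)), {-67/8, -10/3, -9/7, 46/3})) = Interval.open(-52, sqrt(2))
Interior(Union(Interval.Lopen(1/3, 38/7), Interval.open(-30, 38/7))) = Interval.open(-30, 38/7)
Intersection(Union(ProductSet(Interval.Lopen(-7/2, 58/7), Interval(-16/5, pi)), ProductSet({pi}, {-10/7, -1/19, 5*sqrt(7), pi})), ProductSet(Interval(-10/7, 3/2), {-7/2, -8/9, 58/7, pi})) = ProductSet(Interval(-10/7, 3/2), {-8/9, pi})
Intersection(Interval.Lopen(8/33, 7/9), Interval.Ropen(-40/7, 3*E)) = Interval.Lopen(8/33, 7/9)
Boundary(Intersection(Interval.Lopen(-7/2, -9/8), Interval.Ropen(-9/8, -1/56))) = {-9/8}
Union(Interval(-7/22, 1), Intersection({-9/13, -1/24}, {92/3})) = Interval(-7/22, 1)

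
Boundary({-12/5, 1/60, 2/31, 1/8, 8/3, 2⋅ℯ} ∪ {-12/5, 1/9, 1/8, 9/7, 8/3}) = {-12/5, 1/60, 2/31, 1/9, 1/8, 9/7, 8/3, 2⋅ℯ}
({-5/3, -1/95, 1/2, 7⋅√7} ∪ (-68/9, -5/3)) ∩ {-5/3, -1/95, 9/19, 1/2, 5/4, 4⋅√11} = {-5/3, -1/95, 1/2}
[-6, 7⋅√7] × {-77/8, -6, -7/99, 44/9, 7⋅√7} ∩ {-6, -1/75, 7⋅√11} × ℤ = {-6, -1/75} × {-6}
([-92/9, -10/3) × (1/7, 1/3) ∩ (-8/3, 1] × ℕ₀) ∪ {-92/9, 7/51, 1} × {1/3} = {-92/9, 7/51, 1} × {1/3}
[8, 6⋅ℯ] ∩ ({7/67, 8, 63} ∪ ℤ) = {8, 9, …, 16}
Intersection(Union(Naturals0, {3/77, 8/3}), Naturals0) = Naturals0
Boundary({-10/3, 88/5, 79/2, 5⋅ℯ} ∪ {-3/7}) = {-10/3, -3/7, 88/5, 79/2, 5⋅ℯ}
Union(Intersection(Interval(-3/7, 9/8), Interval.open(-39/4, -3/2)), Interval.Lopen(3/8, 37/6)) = Interval.Lopen(3/8, 37/6)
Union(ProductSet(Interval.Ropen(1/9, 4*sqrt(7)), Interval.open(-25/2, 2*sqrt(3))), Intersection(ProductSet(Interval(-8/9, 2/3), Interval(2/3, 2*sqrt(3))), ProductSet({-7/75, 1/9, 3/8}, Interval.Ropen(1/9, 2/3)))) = ProductSet(Interval.Ropen(1/9, 4*sqrt(7)), Interval.open(-25/2, 2*sqrt(3)))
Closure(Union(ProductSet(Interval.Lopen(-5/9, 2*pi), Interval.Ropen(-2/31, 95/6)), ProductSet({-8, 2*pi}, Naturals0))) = Union(ProductSet({-8, 2*pi}, Naturals0), ProductSet({-5/9, 2*pi}, Interval(-2/31, 95/6)), ProductSet(Interval(-5/9, 2*pi), {-2/31, 95/6}), ProductSet(Interval.Lopen(-5/9, 2*pi), Interval.Ropen(-2/31, 95/6)))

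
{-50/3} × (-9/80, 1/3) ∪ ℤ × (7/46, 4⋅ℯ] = ({-50/3} × (-9/80, 1/3)) ∪ (ℤ × (7/46, 4⋅ℯ])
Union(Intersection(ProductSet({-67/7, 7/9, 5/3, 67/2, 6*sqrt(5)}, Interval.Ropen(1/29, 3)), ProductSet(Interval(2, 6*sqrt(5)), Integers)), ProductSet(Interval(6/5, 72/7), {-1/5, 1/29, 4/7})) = Union(ProductSet({6*sqrt(5)}, Range(1, 3, 1)), ProductSet(Interval(6/5, 72/7), {-1/5, 1/29, 4/7}))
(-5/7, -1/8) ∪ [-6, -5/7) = [-6, -5/7) ∪ (-5/7, -1/8)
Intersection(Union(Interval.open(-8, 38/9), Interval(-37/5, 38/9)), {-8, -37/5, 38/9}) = {-37/5, 38/9}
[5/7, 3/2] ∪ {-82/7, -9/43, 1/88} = {-82/7, -9/43, 1/88} ∪ [5/7, 3/2]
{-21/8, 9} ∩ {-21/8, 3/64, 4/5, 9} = {-21/8, 9}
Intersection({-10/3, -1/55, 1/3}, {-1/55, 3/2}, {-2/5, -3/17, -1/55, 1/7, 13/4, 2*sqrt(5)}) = {-1/55}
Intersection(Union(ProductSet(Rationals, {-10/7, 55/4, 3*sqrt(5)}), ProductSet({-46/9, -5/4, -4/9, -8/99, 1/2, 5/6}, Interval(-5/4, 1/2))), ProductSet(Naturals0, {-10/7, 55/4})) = ProductSet(Naturals0, {-10/7, 55/4})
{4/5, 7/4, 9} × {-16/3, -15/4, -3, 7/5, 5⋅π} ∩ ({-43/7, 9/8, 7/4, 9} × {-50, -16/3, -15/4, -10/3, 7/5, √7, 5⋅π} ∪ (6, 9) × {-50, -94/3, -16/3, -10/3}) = {7/4, 9} × {-16/3, -15/4, 7/5, 5⋅π}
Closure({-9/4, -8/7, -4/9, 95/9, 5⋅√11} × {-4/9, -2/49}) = {-9/4, -8/7, -4/9, 95/9, 5⋅√11} × {-4/9, -2/49}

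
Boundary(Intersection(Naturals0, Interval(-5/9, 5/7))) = Range(0, 1, 1)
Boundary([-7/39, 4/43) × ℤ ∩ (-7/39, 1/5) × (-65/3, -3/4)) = [-7/39, 4/43] × {-21, -20, …, -1}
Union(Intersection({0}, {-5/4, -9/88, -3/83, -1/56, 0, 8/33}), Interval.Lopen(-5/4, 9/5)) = Interval.Lopen(-5/4, 9/5)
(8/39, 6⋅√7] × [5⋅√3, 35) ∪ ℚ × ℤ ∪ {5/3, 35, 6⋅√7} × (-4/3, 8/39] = (ℚ × ℤ) ∪ ({5/3, 35, 6⋅√7} × (-4/3, 8/39]) ∪ ((8/39, 6⋅√7] × [5⋅√3, 35))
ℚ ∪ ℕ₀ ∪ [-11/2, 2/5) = ℚ ∪ [-11/2, 2/5]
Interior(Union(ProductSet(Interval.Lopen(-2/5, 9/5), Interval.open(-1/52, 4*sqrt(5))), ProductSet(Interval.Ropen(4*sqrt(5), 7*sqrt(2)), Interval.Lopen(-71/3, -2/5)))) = Union(ProductSet(Interval.open(-2/5, 9/5), Interval.open(-1/52, 4*sqrt(5))), ProductSet(Interval.open(4*sqrt(5), 7*sqrt(2)), Interval.open(-71/3, -2/5)))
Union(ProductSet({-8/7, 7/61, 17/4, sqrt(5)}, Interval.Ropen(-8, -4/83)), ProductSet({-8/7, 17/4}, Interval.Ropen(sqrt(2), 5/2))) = Union(ProductSet({-8/7, 17/4}, Interval.Ropen(sqrt(2), 5/2)), ProductSet({-8/7, 7/61, 17/4, sqrt(5)}, Interval.Ropen(-8, -4/83)))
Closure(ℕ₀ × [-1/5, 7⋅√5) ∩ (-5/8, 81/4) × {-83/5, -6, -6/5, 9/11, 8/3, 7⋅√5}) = {0, 1, …, 20} × {9/11, 8/3}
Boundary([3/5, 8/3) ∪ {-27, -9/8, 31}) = {-27, -9/8, 3/5, 8/3, 31}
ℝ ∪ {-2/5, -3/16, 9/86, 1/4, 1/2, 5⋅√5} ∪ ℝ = ℝ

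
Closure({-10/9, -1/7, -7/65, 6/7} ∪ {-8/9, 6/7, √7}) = {-10/9, -8/9, -1/7, -7/65, 6/7, √7}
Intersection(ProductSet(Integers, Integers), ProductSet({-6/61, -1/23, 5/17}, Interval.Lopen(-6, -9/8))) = EmptySet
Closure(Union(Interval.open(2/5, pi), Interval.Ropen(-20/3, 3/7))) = Interval(-20/3, pi)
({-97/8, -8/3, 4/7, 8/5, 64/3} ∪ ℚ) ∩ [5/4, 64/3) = ℚ ∩ [5/4, 64/3)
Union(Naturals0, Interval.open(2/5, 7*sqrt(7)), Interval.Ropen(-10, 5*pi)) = Union(Interval.Ropen(-10, 7*sqrt(7)), Naturals0)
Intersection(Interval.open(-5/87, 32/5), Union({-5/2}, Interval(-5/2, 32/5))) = Interval.open(-5/87, 32/5)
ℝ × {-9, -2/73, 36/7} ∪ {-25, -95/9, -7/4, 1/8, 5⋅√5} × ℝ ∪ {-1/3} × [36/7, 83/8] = (ℝ × {-9, -2/73, 36/7}) ∪ ({-1/3} × [36/7, 83/8]) ∪ ({-25, -95/9, -7/4, 1/8, 5⋅√5} × ℝ)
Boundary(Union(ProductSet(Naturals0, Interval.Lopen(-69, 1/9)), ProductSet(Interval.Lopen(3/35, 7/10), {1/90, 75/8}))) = Union(ProductSet(Interval(3/35, 7/10), {1/90, 75/8}), ProductSet(Naturals0, Interval(-69, 1/9)))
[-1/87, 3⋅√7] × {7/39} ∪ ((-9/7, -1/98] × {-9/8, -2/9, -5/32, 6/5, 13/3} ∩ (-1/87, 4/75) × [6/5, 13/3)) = ((-1/87, -1/98] × {6/5}) ∪ ([-1/87, 3⋅√7] × {7/39})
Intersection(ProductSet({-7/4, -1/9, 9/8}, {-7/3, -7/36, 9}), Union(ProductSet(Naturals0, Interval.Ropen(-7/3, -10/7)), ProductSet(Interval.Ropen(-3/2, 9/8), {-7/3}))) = ProductSet({-1/9}, {-7/3})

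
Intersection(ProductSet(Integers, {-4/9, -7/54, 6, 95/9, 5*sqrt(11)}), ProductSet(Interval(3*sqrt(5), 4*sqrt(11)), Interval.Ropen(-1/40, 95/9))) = ProductSet(Range(7, 14, 1), {6})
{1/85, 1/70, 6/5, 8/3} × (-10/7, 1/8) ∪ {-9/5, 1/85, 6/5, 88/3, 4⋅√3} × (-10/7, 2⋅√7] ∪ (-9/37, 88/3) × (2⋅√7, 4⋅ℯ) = ({1/85, 1/70, 6/5, 8/3} × (-10/7, 1/8)) ∪ ((-9/37, 88/3) × (2⋅√7, 4⋅ℯ)) ∪ ({-9/5, 1/85, 6/5, 88/3, 4⋅√3} × (-10/7, 2⋅√7])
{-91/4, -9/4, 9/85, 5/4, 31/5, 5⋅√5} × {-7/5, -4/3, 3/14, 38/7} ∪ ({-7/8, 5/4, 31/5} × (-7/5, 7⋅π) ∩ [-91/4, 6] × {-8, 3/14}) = ({-7/8, 5/4} × {3/14}) ∪ ({-91/4, -9/4, 9/85, 5/4, 31/5, 5⋅√5} × {-7/5, -4/3, 3/14, 38/7})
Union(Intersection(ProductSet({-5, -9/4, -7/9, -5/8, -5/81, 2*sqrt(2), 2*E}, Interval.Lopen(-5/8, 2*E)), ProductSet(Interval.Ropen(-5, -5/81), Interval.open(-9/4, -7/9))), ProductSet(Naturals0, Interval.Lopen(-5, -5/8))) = ProductSet(Naturals0, Interval.Lopen(-5, -5/8))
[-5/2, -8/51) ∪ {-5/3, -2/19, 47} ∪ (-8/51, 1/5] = [-5/2, -8/51) ∪ (-8/51, 1/5] ∪ {47}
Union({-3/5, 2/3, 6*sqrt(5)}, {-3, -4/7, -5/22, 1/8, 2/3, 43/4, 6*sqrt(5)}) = {-3, -3/5, -4/7, -5/22, 1/8, 2/3, 43/4, 6*sqrt(5)}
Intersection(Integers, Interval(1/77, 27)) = Range(1, 28, 1)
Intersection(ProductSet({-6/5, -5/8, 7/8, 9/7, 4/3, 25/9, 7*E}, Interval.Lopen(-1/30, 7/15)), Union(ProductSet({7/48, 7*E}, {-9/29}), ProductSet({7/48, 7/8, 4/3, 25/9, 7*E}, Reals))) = ProductSet({7/8, 4/3, 25/9, 7*E}, Interval.Lopen(-1/30, 7/15))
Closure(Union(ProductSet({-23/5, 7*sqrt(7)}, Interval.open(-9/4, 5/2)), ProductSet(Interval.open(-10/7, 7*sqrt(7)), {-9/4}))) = Union(ProductSet({-23/5, 7*sqrt(7)}, Interval(-9/4, 5/2)), ProductSet(Interval(-10/7, 7*sqrt(7)), {-9/4}))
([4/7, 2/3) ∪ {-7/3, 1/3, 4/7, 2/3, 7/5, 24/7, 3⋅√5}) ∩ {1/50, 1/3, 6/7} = {1/3}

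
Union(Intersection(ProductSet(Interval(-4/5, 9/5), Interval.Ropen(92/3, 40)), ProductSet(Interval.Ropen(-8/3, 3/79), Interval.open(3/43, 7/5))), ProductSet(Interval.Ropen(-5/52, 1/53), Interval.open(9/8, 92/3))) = ProductSet(Interval.Ropen(-5/52, 1/53), Interval.open(9/8, 92/3))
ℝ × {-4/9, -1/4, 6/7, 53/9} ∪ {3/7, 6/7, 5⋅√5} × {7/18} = (ℝ × {-4/9, -1/4, 6/7, 53/9}) ∪ ({3/7, 6/7, 5⋅√5} × {7/18})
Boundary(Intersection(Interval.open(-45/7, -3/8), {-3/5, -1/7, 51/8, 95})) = {-3/5}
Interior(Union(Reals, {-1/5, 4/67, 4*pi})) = Reals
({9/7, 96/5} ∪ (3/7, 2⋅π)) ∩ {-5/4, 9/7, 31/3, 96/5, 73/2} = {9/7, 96/5}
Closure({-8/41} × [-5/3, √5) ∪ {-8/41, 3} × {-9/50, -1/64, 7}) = ({-8/41, 3} × {-9/50, -1/64, 7}) ∪ ({-8/41} × [-5/3, √5])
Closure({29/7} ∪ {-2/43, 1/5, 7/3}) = {-2/43, 1/5, 7/3, 29/7}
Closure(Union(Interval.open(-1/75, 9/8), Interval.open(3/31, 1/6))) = Interval(-1/75, 9/8)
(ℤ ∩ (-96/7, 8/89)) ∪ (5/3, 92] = {-13, -12, …, 0} ∪ (5/3, 92]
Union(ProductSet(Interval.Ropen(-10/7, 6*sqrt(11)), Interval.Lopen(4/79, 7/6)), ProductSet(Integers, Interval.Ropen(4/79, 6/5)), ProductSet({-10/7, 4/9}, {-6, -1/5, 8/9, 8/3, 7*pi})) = Union(ProductSet({-10/7, 4/9}, {-6, -1/5, 8/9, 8/3, 7*pi}), ProductSet(Integers, Interval.Ropen(4/79, 6/5)), ProductSet(Interval.Ropen(-10/7, 6*sqrt(11)), Interval.Lopen(4/79, 7/6)))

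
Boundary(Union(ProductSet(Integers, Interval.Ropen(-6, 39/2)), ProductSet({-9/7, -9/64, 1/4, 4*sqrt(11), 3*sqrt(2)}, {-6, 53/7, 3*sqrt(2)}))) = Union(ProductSet({-9/7, -9/64, 1/4, 4*sqrt(11), 3*sqrt(2)}, {-6, 53/7, 3*sqrt(2)}), ProductSet(Integers, Interval(-6, 39/2)))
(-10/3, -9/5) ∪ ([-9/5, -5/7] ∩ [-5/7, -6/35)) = (-10/3, -9/5) ∪ {-5/7}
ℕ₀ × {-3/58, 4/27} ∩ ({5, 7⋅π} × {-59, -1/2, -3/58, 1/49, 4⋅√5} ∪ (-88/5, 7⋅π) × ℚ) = {0, 1, …, 21} × {-3/58, 4/27}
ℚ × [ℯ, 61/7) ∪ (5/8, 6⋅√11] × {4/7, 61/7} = (ℚ × [ℯ, 61/7)) ∪ ((5/8, 6⋅√11] × {4/7, 61/7})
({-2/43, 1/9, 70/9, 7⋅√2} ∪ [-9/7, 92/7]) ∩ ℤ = {-1, 0, …, 13}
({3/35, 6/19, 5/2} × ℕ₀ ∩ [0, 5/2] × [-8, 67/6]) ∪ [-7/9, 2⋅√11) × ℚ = [-7/9, 2⋅√11) × ℚ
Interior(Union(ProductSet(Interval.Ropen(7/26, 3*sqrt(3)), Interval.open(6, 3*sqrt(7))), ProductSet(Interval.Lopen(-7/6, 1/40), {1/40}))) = ProductSet(Interval.open(7/26, 3*sqrt(3)), Interval.open(6, 3*sqrt(7)))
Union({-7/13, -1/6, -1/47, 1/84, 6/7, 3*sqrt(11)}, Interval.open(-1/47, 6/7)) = Union({-7/13, -1/6, 3*sqrt(11)}, Interval(-1/47, 6/7))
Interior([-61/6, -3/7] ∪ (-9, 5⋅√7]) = (-61/6, 5⋅√7)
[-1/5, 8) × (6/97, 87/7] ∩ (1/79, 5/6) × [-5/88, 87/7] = (1/79, 5/6) × (6/97, 87/7]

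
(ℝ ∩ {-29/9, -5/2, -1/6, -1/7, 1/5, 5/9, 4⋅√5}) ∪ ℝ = ℝ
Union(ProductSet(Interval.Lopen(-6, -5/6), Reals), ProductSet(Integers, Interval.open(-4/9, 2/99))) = Union(ProductSet(Integers, Interval.open(-4/9, 2/99)), ProductSet(Interval.Lopen(-6, -5/6), Reals))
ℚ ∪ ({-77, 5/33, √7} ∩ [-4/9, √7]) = ℚ ∪ {√7}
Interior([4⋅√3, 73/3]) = (4⋅√3, 73/3)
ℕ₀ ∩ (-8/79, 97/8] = {0, 1, …, 12}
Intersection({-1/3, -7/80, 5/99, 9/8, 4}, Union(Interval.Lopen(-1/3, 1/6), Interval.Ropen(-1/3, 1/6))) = {-1/3, -7/80, 5/99}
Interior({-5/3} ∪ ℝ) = ℝ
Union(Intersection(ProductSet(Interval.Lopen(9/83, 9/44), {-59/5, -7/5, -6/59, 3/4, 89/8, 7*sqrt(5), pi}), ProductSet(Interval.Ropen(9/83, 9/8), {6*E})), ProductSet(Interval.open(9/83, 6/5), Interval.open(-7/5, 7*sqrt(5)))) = ProductSet(Interval.open(9/83, 6/5), Interval.open(-7/5, 7*sqrt(5)))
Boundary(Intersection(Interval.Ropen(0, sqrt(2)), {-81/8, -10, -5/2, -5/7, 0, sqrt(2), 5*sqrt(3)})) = {0}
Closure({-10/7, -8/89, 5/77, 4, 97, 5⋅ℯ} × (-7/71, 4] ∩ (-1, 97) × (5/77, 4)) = {-8/89, 5/77, 4, 5⋅ℯ} × [5/77, 4]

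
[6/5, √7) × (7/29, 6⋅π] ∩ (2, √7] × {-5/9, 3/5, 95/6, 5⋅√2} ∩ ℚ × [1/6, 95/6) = (ℚ ∩ (2, √7)) × {3/5, 5⋅√2}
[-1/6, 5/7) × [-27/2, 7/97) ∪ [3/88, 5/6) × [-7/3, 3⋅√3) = ([-1/6, 5/7) × [-27/2, 7/97)) ∪ ([3/88, 5/6) × [-7/3, 3⋅√3))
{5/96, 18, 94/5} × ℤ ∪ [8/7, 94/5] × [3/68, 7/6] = ({5/96, 18, 94/5} × ℤ) ∪ ([8/7, 94/5] × [3/68, 7/6])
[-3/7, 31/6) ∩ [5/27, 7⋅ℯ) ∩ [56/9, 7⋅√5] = ∅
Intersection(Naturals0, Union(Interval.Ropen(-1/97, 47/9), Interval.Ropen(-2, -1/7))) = Range(0, 6, 1)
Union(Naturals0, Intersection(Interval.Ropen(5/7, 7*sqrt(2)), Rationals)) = Union(Intersection(Interval.Ropen(5/7, 7*sqrt(2)), Rationals), Naturals0)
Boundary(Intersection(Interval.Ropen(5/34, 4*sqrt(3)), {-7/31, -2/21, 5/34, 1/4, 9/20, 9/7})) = {5/34, 1/4, 9/20, 9/7}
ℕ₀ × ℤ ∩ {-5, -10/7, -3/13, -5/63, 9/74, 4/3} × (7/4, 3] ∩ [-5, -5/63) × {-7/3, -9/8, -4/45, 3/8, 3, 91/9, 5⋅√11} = ∅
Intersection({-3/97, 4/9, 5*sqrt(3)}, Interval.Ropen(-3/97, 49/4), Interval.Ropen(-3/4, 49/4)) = {-3/97, 4/9, 5*sqrt(3)}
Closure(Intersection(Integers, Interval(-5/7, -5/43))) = EmptySet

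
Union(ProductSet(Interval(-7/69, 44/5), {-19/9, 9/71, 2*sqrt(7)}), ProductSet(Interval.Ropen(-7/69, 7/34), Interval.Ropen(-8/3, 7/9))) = Union(ProductSet(Interval.Ropen(-7/69, 7/34), Interval.Ropen(-8/3, 7/9)), ProductSet(Interval(-7/69, 44/5), {-19/9, 9/71, 2*sqrt(7)}))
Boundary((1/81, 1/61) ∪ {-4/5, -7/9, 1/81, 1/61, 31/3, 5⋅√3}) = {-4/5, -7/9, 1/81, 1/61, 31/3, 5⋅√3}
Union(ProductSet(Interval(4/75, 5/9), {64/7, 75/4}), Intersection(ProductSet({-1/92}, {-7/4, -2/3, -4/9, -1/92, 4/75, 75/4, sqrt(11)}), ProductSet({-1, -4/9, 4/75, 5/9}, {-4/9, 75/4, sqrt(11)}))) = ProductSet(Interval(4/75, 5/9), {64/7, 75/4})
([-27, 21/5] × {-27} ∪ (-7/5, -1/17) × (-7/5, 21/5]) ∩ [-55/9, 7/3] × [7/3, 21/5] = (-7/5, -1/17) × [7/3, 21/5]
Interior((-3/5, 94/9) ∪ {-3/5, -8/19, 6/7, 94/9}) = (-3/5, 94/9)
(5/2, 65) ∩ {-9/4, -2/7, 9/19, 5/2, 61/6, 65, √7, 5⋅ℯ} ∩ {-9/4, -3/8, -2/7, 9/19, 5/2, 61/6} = {61/6}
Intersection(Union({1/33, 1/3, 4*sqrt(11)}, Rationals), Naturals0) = Naturals0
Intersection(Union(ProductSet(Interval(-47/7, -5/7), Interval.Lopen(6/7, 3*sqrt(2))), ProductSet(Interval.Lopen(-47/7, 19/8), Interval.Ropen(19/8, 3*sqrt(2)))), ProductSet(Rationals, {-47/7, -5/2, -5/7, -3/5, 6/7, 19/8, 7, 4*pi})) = ProductSet(Union(Intersection(Interval(-47/7, -5/7), Rationals), Intersection(Interval.Lopen(-47/7, 19/8), Rationals)), {19/8})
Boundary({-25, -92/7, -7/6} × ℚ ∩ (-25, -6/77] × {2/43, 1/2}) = {-92/7, -7/6} × {2/43, 1/2}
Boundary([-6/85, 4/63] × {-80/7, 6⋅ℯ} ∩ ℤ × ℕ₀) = ∅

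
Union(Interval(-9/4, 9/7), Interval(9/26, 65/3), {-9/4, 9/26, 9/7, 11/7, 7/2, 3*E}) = Interval(-9/4, 65/3)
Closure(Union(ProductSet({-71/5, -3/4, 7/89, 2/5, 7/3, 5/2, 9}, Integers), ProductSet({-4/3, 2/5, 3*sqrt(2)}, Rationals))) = Union(ProductSet({-4/3, 2/5, 3*sqrt(2)}, Reals), ProductSet({-71/5, -3/4, 7/89, 2/5, 7/3, 5/2, 9}, Integers))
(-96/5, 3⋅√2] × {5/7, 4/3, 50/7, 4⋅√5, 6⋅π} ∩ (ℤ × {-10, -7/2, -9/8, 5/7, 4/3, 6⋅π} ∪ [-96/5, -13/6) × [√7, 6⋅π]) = ({-19, -18, …, 4} × {5/7, 4/3, 6⋅π}) ∪ ((-96/5, -13/6) × {50/7, 4⋅√5, 6⋅π})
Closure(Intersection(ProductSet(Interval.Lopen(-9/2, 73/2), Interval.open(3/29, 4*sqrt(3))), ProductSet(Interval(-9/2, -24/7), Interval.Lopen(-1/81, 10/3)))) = Union(ProductSet({-9/2, -24/7}, Interval(3/29, 10/3)), ProductSet(Interval(-9/2, -24/7), {3/29, 10/3}), ProductSet(Interval.Lopen(-9/2, -24/7), Interval.Lopen(3/29, 10/3)))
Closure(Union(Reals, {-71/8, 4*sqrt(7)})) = Reals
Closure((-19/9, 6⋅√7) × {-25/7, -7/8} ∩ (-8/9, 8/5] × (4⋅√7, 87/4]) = ∅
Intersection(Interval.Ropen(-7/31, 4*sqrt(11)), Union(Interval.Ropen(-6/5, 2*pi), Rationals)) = Union(Intersection(Interval.Ropen(-7/31, 4*sqrt(11)), Rationals), Interval.Ropen(-7/31, 2*pi))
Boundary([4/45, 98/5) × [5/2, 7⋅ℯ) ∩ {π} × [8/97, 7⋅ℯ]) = {π} × [5/2, 7⋅ℯ]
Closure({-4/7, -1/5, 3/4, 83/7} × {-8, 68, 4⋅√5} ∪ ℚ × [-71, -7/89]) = (ℝ × [-71, -7/89]) ∪ ({-4/7, -1/5, 3/4, 83/7} × {-8, 68, 4⋅√5})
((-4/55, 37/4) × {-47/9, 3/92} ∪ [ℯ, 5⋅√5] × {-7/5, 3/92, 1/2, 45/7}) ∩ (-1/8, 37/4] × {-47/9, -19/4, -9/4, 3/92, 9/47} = ([ℯ, 37/4] × {3/92}) ∪ ((-4/55, 37/4) × {-47/9, 3/92})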